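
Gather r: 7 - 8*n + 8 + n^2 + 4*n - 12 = n^2 - 4*n + 3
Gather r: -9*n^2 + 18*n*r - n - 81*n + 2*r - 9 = -9*n^2 - 82*n + r*(18*n + 2) - 9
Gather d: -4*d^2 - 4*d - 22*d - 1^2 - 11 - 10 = -4*d^2 - 26*d - 22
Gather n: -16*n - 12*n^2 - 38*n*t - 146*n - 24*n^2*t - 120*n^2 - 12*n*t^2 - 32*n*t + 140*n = n^2*(-24*t - 132) + n*(-12*t^2 - 70*t - 22)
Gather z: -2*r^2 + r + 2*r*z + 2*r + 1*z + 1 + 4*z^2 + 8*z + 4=-2*r^2 + 3*r + 4*z^2 + z*(2*r + 9) + 5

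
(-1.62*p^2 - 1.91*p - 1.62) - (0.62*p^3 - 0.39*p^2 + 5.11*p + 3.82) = -0.62*p^3 - 1.23*p^2 - 7.02*p - 5.44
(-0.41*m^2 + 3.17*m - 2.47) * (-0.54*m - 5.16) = 0.2214*m^3 + 0.4038*m^2 - 15.0234*m + 12.7452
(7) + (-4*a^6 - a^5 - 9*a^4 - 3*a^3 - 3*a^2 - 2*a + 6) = -4*a^6 - a^5 - 9*a^4 - 3*a^3 - 3*a^2 - 2*a + 13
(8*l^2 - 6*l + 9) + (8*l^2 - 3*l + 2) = 16*l^2 - 9*l + 11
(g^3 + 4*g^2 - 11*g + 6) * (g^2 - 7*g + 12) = g^5 - 3*g^4 - 27*g^3 + 131*g^2 - 174*g + 72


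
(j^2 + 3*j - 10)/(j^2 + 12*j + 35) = (j - 2)/(j + 7)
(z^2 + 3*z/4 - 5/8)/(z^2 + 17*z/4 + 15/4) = (z - 1/2)/(z + 3)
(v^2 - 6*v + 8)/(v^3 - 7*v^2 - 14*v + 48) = (v - 4)/(v^2 - 5*v - 24)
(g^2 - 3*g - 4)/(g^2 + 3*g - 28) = (g + 1)/(g + 7)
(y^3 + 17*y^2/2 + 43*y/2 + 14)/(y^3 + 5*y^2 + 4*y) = (y + 7/2)/y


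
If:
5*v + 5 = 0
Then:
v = -1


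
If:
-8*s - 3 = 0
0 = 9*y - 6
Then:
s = -3/8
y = 2/3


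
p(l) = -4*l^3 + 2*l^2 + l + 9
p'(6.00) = -407.00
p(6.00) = -777.00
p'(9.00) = -935.00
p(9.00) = -2736.00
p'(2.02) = -39.88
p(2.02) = -13.79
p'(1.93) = -35.98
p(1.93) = -10.38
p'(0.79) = -3.33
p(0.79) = 9.07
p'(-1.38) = -27.37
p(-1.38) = 21.94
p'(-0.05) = 0.77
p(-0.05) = 8.96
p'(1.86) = -33.08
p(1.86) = -7.96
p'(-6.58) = -544.88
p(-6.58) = 1228.57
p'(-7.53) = -709.53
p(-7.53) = 1822.70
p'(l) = -12*l^2 + 4*l + 1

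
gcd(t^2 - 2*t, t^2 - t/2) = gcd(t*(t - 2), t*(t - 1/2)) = t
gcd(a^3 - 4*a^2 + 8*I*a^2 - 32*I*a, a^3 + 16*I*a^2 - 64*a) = a^2 + 8*I*a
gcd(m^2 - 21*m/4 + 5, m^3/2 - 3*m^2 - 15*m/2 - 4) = 1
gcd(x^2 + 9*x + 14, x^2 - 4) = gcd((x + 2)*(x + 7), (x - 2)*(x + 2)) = x + 2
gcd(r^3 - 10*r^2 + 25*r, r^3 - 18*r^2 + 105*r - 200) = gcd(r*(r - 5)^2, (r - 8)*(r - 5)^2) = r^2 - 10*r + 25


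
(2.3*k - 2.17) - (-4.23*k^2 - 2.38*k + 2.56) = 4.23*k^2 + 4.68*k - 4.73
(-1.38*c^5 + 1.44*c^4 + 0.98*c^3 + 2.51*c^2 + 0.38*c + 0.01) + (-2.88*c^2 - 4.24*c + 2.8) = -1.38*c^5 + 1.44*c^4 + 0.98*c^3 - 0.37*c^2 - 3.86*c + 2.81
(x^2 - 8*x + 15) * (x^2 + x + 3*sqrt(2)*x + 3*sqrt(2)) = x^4 - 7*x^3 + 3*sqrt(2)*x^3 - 21*sqrt(2)*x^2 + 7*x^2 + 15*x + 21*sqrt(2)*x + 45*sqrt(2)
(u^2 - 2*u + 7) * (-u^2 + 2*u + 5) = -u^4 + 4*u^3 - 6*u^2 + 4*u + 35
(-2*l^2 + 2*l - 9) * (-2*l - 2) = 4*l^3 + 14*l + 18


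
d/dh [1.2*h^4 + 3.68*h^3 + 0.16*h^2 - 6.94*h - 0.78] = 4.8*h^3 + 11.04*h^2 + 0.32*h - 6.94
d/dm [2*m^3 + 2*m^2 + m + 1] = 6*m^2 + 4*m + 1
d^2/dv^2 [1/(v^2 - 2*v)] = 2*(-v*(v - 2) + 4*(v - 1)^2)/(v^3*(v - 2)^3)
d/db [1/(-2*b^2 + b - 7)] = (4*b - 1)/(2*b^2 - b + 7)^2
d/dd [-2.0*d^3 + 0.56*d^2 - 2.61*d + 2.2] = -6.0*d^2 + 1.12*d - 2.61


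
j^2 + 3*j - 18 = (j - 3)*(j + 6)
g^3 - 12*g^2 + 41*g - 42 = (g - 7)*(g - 3)*(g - 2)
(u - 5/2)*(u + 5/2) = u^2 - 25/4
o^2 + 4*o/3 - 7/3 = (o - 1)*(o + 7/3)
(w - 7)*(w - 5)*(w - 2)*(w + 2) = w^4 - 12*w^3 + 31*w^2 + 48*w - 140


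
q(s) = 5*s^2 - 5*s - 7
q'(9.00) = 85.00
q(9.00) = 353.00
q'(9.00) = 85.00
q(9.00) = 353.00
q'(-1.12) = -16.20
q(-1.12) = 4.87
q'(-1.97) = -24.70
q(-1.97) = 22.25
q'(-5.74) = -62.40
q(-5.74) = 186.44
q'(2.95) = 24.50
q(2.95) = 21.76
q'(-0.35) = -8.50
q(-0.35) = -4.64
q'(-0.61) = -11.10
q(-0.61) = -2.09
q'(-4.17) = -46.70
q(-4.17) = 100.79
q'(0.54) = 0.40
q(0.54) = -8.24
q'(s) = 10*s - 5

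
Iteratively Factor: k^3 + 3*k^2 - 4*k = (k + 4)*(k^2 - k) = (k - 1)*(k + 4)*(k)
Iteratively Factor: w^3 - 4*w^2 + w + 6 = (w + 1)*(w^2 - 5*w + 6) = (w - 3)*(w + 1)*(w - 2)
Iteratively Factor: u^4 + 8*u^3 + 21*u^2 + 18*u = (u + 3)*(u^3 + 5*u^2 + 6*u) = (u + 3)^2*(u^2 + 2*u) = u*(u + 3)^2*(u + 2)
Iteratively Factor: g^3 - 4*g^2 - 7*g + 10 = (g - 1)*(g^2 - 3*g - 10) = (g - 5)*(g - 1)*(g + 2)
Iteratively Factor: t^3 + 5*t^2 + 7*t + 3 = (t + 1)*(t^2 + 4*t + 3) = (t + 1)^2*(t + 3)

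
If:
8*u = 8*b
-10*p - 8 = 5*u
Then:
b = u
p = -u/2 - 4/5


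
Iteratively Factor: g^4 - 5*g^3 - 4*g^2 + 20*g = (g + 2)*(g^3 - 7*g^2 + 10*g) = (g - 5)*(g + 2)*(g^2 - 2*g) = g*(g - 5)*(g + 2)*(g - 2)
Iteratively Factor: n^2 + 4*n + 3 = (n + 1)*(n + 3)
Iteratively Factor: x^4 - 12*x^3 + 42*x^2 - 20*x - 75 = (x + 1)*(x^3 - 13*x^2 + 55*x - 75) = (x - 5)*(x + 1)*(x^2 - 8*x + 15) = (x - 5)^2*(x + 1)*(x - 3)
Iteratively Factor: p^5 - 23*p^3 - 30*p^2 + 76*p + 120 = (p + 2)*(p^4 - 2*p^3 - 19*p^2 + 8*p + 60) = (p + 2)*(p + 3)*(p^3 - 5*p^2 - 4*p + 20) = (p - 2)*(p + 2)*(p + 3)*(p^2 - 3*p - 10) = (p - 2)*(p + 2)^2*(p + 3)*(p - 5)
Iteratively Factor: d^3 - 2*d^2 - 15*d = (d - 5)*(d^2 + 3*d) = d*(d - 5)*(d + 3)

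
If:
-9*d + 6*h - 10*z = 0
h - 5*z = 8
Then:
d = 20*z/9 + 16/3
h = 5*z + 8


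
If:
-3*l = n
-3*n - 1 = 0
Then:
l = 1/9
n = -1/3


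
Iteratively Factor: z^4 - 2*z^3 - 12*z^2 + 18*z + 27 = (z + 1)*(z^3 - 3*z^2 - 9*z + 27) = (z - 3)*(z + 1)*(z^2 - 9) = (z - 3)*(z + 1)*(z + 3)*(z - 3)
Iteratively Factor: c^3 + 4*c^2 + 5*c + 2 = (c + 1)*(c^2 + 3*c + 2) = (c + 1)^2*(c + 2)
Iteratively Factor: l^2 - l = (l)*(l - 1)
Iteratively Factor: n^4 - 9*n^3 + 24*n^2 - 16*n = (n - 4)*(n^3 - 5*n^2 + 4*n) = (n - 4)*(n - 1)*(n^2 - 4*n) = (n - 4)^2*(n - 1)*(n)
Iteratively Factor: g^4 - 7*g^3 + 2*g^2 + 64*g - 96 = (g - 4)*(g^3 - 3*g^2 - 10*g + 24) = (g - 4)^2*(g^2 + g - 6) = (g - 4)^2*(g - 2)*(g + 3)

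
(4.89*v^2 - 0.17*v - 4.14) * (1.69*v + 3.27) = 8.2641*v^3 + 15.703*v^2 - 7.5525*v - 13.5378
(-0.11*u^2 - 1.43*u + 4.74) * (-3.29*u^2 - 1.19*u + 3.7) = 0.3619*u^4 + 4.8356*u^3 - 14.2999*u^2 - 10.9316*u + 17.538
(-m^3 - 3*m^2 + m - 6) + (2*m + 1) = -m^3 - 3*m^2 + 3*m - 5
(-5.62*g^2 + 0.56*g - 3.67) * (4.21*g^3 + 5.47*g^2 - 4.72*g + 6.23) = -23.6602*g^5 - 28.3838*g^4 + 14.1389*g^3 - 57.7307*g^2 + 20.8112*g - 22.8641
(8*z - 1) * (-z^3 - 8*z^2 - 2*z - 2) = -8*z^4 - 63*z^3 - 8*z^2 - 14*z + 2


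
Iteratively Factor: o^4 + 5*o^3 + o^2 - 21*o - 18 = (o + 3)*(o^3 + 2*o^2 - 5*o - 6) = (o - 2)*(o + 3)*(o^2 + 4*o + 3) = (o - 2)*(o + 3)^2*(o + 1)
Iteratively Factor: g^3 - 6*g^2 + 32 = (g - 4)*(g^2 - 2*g - 8) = (g - 4)^2*(g + 2)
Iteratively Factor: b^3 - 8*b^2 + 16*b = (b - 4)*(b^2 - 4*b) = b*(b - 4)*(b - 4)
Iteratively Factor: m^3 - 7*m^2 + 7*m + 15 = (m + 1)*(m^2 - 8*m + 15) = (m - 5)*(m + 1)*(m - 3)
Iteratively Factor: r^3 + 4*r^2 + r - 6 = (r - 1)*(r^2 + 5*r + 6) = (r - 1)*(r + 3)*(r + 2)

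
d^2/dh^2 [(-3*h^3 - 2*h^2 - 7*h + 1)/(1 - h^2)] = 2*(10*h^3 + 3*h^2 + 30*h + 1)/(h^6 - 3*h^4 + 3*h^2 - 1)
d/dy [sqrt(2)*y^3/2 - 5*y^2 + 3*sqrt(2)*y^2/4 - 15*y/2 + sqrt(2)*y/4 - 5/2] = 3*sqrt(2)*y^2/2 - 10*y + 3*sqrt(2)*y/2 - 15/2 + sqrt(2)/4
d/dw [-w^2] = -2*w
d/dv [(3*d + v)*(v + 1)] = 3*d + 2*v + 1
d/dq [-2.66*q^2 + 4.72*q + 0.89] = 4.72 - 5.32*q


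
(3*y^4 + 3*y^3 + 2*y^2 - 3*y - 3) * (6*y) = 18*y^5 + 18*y^4 + 12*y^3 - 18*y^2 - 18*y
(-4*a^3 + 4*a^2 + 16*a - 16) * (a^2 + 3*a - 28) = -4*a^5 - 8*a^4 + 140*a^3 - 80*a^2 - 496*a + 448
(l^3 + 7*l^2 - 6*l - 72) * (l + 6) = l^4 + 13*l^3 + 36*l^2 - 108*l - 432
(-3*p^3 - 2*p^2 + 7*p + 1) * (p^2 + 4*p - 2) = -3*p^5 - 14*p^4 + 5*p^3 + 33*p^2 - 10*p - 2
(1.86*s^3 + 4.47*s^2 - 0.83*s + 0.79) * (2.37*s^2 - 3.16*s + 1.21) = 4.4082*s^5 + 4.7163*s^4 - 13.8417*s^3 + 9.9038*s^2 - 3.5007*s + 0.9559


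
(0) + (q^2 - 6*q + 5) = q^2 - 6*q + 5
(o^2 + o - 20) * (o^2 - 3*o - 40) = o^4 - 2*o^3 - 63*o^2 + 20*o + 800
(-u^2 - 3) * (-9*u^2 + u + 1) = 9*u^4 - u^3 + 26*u^2 - 3*u - 3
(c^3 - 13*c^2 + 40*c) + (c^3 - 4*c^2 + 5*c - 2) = 2*c^3 - 17*c^2 + 45*c - 2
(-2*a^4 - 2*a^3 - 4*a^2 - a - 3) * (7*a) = -14*a^5 - 14*a^4 - 28*a^3 - 7*a^2 - 21*a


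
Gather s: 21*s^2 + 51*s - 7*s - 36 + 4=21*s^2 + 44*s - 32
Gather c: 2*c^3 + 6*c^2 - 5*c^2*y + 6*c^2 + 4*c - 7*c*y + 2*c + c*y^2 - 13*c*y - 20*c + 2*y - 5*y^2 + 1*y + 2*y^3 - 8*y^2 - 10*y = 2*c^3 + c^2*(12 - 5*y) + c*(y^2 - 20*y - 14) + 2*y^3 - 13*y^2 - 7*y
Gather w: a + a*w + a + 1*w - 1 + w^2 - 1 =2*a + w^2 + w*(a + 1) - 2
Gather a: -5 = -5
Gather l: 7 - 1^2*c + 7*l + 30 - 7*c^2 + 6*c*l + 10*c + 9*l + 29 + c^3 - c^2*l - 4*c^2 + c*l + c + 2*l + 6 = c^3 - 11*c^2 + 10*c + l*(-c^2 + 7*c + 18) + 72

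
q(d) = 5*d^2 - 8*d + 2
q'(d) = 10*d - 8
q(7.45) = 219.91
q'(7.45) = 66.50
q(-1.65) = 28.81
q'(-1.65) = -24.50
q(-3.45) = 89.11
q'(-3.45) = -42.50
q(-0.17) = 3.50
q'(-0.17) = -9.70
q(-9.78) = 558.48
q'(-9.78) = -105.80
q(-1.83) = 33.38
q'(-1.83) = -26.30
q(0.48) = -0.69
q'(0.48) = -3.20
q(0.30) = 0.05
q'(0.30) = -5.00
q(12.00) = 626.00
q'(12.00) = 112.00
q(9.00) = 335.00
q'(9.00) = 82.00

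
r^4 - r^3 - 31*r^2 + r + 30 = (r - 6)*(r - 1)*(r + 1)*(r + 5)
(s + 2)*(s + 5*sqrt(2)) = s^2 + 2*s + 5*sqrt(2)*s + 10*sqrt(2)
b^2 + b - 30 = (b - 5)*(b + 6)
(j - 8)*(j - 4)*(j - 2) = j^3 - 14*j^2 + 56*j - 64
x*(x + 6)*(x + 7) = x^3 + 13*x^2 + 42*x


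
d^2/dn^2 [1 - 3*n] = 0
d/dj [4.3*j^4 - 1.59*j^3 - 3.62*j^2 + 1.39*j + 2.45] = 17.2*j^3 - 4.77*j^2 - 7.24*j + 1.39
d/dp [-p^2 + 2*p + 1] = 2 - 2*p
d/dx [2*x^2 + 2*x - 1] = 4*x + 2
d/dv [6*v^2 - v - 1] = 12*v - 1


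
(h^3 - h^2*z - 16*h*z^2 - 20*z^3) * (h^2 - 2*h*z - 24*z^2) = h^5 - 3*h^4*z - 38*h^3*z^2 + 36*h^2*z^3 + 424*h*z^4 + 480*z^5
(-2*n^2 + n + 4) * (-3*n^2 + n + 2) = 6*n^4 - 5*n^3 - 15*n^2 + 6*n + 8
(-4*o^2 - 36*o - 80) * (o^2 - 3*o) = -4*o^4 - 24*o^3 + 28*o^2 + 240*o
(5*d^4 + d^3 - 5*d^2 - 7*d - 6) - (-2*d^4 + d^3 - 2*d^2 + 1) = 7*d^4 - 3*d^2 - 7*d - 7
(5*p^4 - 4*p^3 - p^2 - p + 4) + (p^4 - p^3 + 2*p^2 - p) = 6*p^4 - 5*p^3 + p^2 - 2*p + 4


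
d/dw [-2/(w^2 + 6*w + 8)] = 4*(w + 3)/(w^2 + 6*w + 8)^2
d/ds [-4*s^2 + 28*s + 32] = 28 - 8*s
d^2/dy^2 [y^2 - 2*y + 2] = 2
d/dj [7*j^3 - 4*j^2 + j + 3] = 21*j^2 - 8*j + 1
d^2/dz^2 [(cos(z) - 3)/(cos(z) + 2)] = 5*(cos(z)^2 - 2*cos(z) - 2)/(cos(z) + 2)^3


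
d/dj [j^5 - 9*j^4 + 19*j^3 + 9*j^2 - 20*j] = 5*j^4 - 36*j^3 + 57*j^2 + 18*j - 20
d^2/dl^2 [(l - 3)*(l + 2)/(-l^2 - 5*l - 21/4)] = 24*(32*l^3 + 180*l^2 + 396*l + 345)/(64*l^6 + 960*l^5 + 5808*l^4 + 18080*l^3 + 30492*l^2 + 26460*l + 9261)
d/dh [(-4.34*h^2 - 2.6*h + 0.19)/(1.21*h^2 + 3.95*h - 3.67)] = (-13.997*h^2 + 31.3958*h + 8.7915)/(1.4641*h^4 + 9.559*h^3 + 6.7211*h^2 - 28.993*h + 13.4689)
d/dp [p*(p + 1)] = 2*p + 1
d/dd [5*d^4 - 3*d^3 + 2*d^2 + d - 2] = 20*d^3 - 9*d^2 + 4*d + 1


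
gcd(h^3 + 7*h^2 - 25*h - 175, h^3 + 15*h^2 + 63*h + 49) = h + 7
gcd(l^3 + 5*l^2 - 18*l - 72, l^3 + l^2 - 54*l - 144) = l^2 + 9*l + 18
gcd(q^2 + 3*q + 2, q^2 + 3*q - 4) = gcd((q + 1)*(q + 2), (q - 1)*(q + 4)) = 1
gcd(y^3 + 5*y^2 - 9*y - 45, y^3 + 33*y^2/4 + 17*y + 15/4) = y^2 + 8*y + 15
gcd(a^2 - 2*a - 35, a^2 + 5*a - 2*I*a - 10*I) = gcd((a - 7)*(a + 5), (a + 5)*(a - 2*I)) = a + 5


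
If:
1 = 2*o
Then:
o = 1/2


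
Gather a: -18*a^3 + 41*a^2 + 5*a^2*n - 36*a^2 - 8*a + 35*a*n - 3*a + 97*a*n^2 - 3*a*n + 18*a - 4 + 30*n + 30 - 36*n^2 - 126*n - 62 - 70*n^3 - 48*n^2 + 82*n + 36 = -18*a^3 + a^2*(5*n + 5) + a*(97*n^2 + 32*n + 7) - 70*n^3 - 84*n^2 - 14*n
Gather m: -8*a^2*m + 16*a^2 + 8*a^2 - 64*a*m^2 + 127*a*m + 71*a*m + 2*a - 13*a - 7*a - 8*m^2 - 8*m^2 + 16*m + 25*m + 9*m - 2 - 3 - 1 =24*a^2 - 18*a + m^2*(-64*a - 16) + m*(-8*a^2 + 198*a + 50) - 6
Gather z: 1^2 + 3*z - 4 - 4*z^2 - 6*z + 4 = -4*z^2 - 3*z + 1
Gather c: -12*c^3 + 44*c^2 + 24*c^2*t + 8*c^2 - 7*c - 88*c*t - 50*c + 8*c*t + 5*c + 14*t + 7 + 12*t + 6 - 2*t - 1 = -12*c^3 + c^2*(24*t + 52) + c*(-80*t - 52) + 24*t + 12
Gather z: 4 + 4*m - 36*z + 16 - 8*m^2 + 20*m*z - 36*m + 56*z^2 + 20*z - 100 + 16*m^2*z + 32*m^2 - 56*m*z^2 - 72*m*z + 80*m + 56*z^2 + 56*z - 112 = 24*m^2 + 48*m + z^2*(112 - 56*m) + z*(16*m^2 - 52*m + 40) - 192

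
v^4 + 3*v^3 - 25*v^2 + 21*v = v*(v - 3)*(v - 1)*(v + 7)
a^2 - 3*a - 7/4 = (a - 7/2)*(a + 1/2)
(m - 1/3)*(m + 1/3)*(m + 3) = m^3 + 3*m^2 - m/9 - 1/3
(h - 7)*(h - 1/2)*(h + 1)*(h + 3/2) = h^4 - 5*h^3 - 55*h^2/4 - 5*h/2 + 21/4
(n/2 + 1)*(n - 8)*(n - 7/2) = n^3/2 - 19*n^2/4 + 5*n/2 + 28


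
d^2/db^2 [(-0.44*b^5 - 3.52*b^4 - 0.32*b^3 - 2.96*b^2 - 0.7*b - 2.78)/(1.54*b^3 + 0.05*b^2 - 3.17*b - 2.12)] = (-2.08700799999999*b^9 - 0.20327999999995*b^8 + 12.881352*b^7 - 41.514176*b^6 - 137.157504*b^5 - 477.380904*b^4 - 571.037396*b^3 - 150.66678*b^2 - 60.887532*b - 73.659532)/(3.652264*b^9 + 0.35574*b^8 - 22.542366*b^7 - 16.547791*b^6 + 45.422703*b^5 + 63.587931*b^4 - 9.074765*b^3 - 63.236844*b^2 - 42.741744*b - 9.528128)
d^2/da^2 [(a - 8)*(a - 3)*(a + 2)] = 6*a - 18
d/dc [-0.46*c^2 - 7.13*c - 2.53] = -0.92*c - 7.13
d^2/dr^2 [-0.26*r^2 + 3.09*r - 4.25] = -0.520000000000000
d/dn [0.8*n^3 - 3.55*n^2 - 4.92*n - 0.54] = 2.4*n^2 - 7.1*n - 4.92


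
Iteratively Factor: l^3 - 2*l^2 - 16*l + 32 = (l - 2)*(l^2 - 16) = (l - 4)*(l - 2)*(l + 4)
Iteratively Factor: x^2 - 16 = (x + 4)*(x - 4)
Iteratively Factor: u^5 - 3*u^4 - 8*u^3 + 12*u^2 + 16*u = (u - 4)*(u^4 + u^3 - 4*u^2 - 4*u) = (u - 4)*(u + 2)*(u^3 - u^2 - 2*u) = (u - 4)*(u + 1)*(u + 2)*(u^2 - 2*u) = (u - 4)*(u - 2)*(u + 1)*(u + 2)*(u)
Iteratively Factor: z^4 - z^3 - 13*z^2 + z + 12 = (z - 1)*(z^3 - 13*z - 12) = (z - 1)*(z + 3)*(z^2 - 3*z - 4) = (z - 4)*(z - 1)*(z + 3)*(z + 1)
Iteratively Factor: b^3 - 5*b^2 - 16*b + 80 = (b - 5)*(b^2 - 16) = (b - 5)*(b + 4)*(b - 4)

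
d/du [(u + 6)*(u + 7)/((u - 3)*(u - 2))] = 18*(-u^2 - 4*u + 16)/(u^4 - 10*u^3 + 37*u^2 - 60*u + 36)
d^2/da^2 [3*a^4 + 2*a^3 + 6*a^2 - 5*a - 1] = 36*a^2 + 12*a + 12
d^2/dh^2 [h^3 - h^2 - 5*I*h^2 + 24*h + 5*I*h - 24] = 6*h - 2 - 10*I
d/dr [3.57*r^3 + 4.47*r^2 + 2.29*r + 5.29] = 10.71*r^2 + 8.94*r + 2.29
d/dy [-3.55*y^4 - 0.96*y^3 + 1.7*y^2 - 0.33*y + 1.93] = -14.2*y^3 - 2.88*y^2 + 3.4*y - 0.33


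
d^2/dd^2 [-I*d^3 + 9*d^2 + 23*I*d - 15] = -6*I*d + 18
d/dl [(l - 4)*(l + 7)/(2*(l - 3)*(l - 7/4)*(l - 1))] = 2*(-4*l^4 - 24*l^3 + 445*l^2 - 1330*l + 1057)/(16*l^6 - 184*l^5 + 849*l^4 - 2008*l^3 + 2566*l^2 - 1680*l + 441)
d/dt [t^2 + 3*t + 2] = 2*t + 3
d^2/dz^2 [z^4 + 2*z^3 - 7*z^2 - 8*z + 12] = 12*z^2 + 12*z - 14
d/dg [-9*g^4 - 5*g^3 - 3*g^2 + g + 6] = -36*g^3 - 15*g^2 - 6*g + 1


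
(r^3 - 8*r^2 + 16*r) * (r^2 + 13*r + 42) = r^5 + 5*r^4 - 46*r^3 - 128*r^2 + 672*r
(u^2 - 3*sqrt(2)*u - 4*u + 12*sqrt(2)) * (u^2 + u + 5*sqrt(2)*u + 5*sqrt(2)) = u^4 - 3*u^3 + 2*sqrt(2)*u^3 - 34*u^2 - 6*sqrt(2)*u^2 - 8*sqrt(2)*u + 90*u + 120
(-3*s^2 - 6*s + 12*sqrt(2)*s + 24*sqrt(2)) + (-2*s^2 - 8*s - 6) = -5*s^2 - 14*s + 12*sqrt(2)*s - 6 + 24*sqrt(2)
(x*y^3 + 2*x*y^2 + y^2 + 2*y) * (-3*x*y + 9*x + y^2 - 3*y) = -3*x^2*y^4 + 3*x^2*y^3 + 18*x^2*y^2 + x*y^5 - x*y^4 - 9*x*y^3 + 3*x*y^2 + 18*x*y + y^4 - y^3 - 6*y^2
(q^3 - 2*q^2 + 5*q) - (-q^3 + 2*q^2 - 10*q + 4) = 2*q^3 - 4*q^2 + 15*q - 4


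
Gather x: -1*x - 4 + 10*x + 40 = 9*x + 36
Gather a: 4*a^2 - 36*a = 4*a^2 - 36*a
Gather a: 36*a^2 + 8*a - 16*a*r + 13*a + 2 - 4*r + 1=36*a^2 + a*(21 - 16*r) - 4*r + 3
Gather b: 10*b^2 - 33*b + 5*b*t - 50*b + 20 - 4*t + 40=10*b^2 + b*(5*t - 83) - 4*t + 60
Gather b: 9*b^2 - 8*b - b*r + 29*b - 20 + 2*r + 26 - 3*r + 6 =9*b^2 + b*(21 - r) - r + 12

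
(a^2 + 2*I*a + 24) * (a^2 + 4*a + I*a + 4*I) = a^4 + 4*a^3 + 3*I*a^3 + 22*a^2 + 12*I*a^2 + 88*a + 24*I*a + 96*I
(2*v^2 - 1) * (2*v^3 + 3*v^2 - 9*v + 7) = 4*v^5 + 6*v^4 - 20*v^3 + 11*v^2 + 9*v - 7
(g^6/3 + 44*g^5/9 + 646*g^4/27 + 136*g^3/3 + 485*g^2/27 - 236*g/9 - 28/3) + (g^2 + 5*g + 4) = g^6/3 + 44*g^5/9 + 646*g^4/27 + 136*g^3/3 + 512*g^2/27 - 191*g/9 - 16/3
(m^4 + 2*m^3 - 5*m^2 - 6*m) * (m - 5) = m^5 - 3*m^4 - 15*m^3 + 19*m^2 + 30*m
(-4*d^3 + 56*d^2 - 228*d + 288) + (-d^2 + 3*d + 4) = -4*d^3 + 55*d^2 - 225*d + 292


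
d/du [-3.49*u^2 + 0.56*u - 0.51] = 0.56 - 6.98*u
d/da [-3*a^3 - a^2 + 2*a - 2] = -9*a^2 - 2*a + 2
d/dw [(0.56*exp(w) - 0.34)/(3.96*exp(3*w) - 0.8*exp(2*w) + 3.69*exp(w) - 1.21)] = (-4.4352*exp(3*w) + 4.4872*exp(2*w) - 0.544*exp(w) + 0.577)*exp(w)/(15.6816*exp(6*w) - 6.336*exp(5*w) + 29.8648*exp(4*w) - 15.4872*exp(3*w) + 15.5521*exp(2*w) - 8.9298*exp(w) + 1.4641)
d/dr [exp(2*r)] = 2*exp(2*r)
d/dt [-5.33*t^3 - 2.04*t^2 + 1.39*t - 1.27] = -15.99*t^2 - 4.08*t + 1.39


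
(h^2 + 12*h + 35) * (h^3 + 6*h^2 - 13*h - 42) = h^5 + 18*h^4 + 94*h^3 + 12*h^2 - 959*h - 1470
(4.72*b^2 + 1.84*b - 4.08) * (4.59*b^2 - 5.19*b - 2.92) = 21.6648*b^4 - 16.0512*b^3 - 42.0592*b^2 + 15.8024*b + 11.9136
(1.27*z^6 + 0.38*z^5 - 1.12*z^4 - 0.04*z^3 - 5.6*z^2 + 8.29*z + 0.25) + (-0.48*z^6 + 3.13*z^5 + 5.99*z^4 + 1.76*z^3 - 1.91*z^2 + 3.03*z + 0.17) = 0.79*z^6 + 3.51*z^5 + 4.87*z^4 + 1.72*z^3 - 7.51*z^2 + 11.32*z + 0.42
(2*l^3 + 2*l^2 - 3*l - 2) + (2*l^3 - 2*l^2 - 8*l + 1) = 4*l^3 - 11*l - 1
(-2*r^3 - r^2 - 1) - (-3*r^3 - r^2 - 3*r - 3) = r^3 + 3*r + 2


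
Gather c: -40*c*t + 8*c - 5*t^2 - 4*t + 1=c*(8 - 40*t) - 5*t^2 - 4*t + 1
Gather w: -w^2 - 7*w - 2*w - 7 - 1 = -w^2 - 9*w - 8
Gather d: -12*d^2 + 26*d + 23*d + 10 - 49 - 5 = -12*d^2 + 49*d - 44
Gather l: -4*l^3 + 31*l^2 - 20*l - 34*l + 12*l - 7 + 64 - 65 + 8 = -4*l^3 + 31*l^2 - 42*l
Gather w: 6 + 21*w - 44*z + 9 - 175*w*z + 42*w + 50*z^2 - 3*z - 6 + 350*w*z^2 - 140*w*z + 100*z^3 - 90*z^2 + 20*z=w*(350*z^2 - 315*z + 63) + 100*z^3 - 40*z^2 - 27*z + 9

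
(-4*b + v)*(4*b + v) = -16*b^2 + v^2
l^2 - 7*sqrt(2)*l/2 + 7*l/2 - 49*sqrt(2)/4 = (l + 7/2)*(l - 7*sqrt(2)/2)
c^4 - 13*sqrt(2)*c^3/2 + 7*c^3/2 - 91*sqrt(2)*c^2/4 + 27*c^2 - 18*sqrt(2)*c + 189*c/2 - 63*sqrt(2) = (c + 7/2)*(c - 3*sqrt(2))*(c - 2*sqrt(2))*(c - 3*sqrt(2)/2)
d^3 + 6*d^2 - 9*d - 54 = (d - 3)*(d + 3)*(d + 6)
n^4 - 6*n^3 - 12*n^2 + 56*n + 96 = (n - 6)*(n - 4)*(n + 2)^2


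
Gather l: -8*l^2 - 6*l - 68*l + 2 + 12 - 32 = -8*l^2 - 74*l - 18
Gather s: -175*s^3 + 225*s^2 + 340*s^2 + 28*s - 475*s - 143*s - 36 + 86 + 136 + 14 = -175*s^3 + 565*s^2 - 590*s + 200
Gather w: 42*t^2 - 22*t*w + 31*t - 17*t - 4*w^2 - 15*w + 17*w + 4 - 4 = 42*t^2 + 14*t - 4*w^2 + w*(2 - 22*t)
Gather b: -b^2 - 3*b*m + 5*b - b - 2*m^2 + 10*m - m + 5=-b^2 + b*(4 - 3*m) - 2*m^2 + 9*m + 5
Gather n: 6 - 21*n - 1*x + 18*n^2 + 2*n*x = 18*n^2 + n*(2*x - 21) - x + 6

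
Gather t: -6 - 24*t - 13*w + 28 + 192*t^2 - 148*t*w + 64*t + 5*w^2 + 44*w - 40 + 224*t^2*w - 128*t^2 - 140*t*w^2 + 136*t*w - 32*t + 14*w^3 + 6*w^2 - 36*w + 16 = t^2*(224*w + 64) + t*(-140*w^2 - 12*w + 8) + 14*w^3 + 11*w^2 - 5*w - 2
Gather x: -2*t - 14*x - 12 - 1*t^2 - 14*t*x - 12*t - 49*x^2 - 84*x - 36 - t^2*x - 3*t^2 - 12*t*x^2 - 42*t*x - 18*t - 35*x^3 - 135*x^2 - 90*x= -4*t^2 - 32*t - 35*x^3 + x^2*(-12*t - 184) + x*(-t^2 - 56*t - 188) - 48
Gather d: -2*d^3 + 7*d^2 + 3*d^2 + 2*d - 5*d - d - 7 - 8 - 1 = -2*d^3 + 10*d^2 - 4*d - 16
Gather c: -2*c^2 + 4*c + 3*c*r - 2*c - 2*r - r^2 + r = -2*c^2 + c*(3*r + 2) - r^2 - r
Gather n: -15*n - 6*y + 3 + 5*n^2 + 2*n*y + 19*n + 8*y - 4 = 5*n^2 + n*(2*y + 4) + 2*y - 1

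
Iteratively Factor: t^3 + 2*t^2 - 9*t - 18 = (t + 2)*(t^2 - 9) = (t + 2)*(t + 3)*(t - 3)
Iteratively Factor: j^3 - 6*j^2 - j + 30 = (j - 3)*(j^2 - 3*j - 10) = (j - 3)*(j + 2)*(j - 5)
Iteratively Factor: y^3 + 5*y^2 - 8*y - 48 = (y + 4)*(y^2 + y - 12) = (y + 4)^2*(y - 3)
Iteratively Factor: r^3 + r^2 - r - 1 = (r + 1)*(r^2 - 1) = (r - 1)*(r + 1)*(r + 1)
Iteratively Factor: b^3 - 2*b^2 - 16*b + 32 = (b - 4)*(b^2 + 2*b - 8) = (b - 4)*(b - 2)*(b + 4)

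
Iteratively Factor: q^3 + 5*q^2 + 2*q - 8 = (q + 2)*(q^2 + 3*q - 4) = (q + 2)*(q + 4)*(q - 1)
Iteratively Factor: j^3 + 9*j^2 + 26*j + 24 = (j + 3)*(j^2 + 6*j + 8) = (j + 3)*(j + 4)*(j + 2)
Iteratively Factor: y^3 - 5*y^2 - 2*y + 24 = (y - 4)*(y^2 - y - 6) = (y - 4)*(y + 2)*(y - 3)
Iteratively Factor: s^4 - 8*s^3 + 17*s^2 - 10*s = (s - 2)*(s^3 - 6*s^2 + 5*s) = (s - 2)*(s - 1)*(s^2 - 5*s) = (s - 5)*(s - 2)*(s - 1)*(s)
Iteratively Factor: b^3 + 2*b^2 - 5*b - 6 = (b + 3)*(b^2 - b - 2) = (b + 1)*(b + 3)*(b - 2)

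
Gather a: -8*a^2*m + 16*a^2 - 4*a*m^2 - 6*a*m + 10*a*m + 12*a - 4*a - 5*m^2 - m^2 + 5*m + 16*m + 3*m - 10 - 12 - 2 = a^2*(16 - 8*m) + a*(-4*m^2 + 4*m + 8) - 6*m^2 + 24*m - 24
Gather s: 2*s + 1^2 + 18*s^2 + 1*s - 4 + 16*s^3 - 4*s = 16*s^3 + 18*s^2 - s - 3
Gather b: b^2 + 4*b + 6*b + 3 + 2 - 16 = b^2 + 10*b - 11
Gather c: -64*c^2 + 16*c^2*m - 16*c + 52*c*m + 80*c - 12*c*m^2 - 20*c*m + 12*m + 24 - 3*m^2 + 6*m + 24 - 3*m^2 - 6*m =c^2*(16*m - 64) + c*(-12*m^2 + 32*m + 64) - 6*m^2 + 12*m + 48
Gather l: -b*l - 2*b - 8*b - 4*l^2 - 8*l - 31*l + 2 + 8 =-10*b - 4*l^2 + l*(-b - 39) + 10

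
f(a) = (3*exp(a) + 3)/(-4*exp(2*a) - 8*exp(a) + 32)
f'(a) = (3*exp(a) + 3)*(8*exp(2*a) + 8*exp(a))/(-4*exp(2*a) - 8*exp(a) + 32)^2 + 3*exp(a)/(-4*exp(2*a) - 8*exp(a) + 32)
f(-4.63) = 0.09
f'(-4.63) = 0.00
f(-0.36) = 0.21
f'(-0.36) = 0.17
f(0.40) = 0.67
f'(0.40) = 2.18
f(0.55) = 1.34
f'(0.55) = 9.15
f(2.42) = -0.07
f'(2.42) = 0.07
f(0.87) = -1.03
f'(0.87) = 6.00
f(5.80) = -0.00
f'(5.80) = 0.00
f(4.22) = -0.01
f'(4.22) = 0.01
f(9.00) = 0.00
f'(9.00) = 0.00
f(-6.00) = 0.09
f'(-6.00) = 0.00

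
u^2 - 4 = (u - 2)*(u + 2)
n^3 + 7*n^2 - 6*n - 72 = (n - 3)*(n + 4)*(n + 6)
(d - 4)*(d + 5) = d^2 + d - 20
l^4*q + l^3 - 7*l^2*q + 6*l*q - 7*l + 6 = (l - 2)*(l - 1)*(l + 3)*(l*q + 1)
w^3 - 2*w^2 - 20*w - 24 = (w - 6)*(w + 2)^2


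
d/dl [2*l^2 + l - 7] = 4*l + 1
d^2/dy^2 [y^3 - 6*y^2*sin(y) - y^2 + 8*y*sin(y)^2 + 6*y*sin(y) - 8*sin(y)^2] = 6*y^2*sin(y) - 6*y*sin(y) - 24*y*cos(y) + 16*y*cos(2*y) + 6*y + 12*sqrt(2)*cos(y + pi/4) - 16*sqrt(2)*cos(2*y + pi/4) - 2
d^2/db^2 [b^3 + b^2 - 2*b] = 6*b + 2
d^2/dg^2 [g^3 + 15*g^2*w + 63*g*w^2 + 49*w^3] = 6*g + 30*w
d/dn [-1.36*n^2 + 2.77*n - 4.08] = 2.77 - 2.72*n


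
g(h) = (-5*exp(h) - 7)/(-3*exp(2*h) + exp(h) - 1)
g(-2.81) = 7.68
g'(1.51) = -0.65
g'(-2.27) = 0.90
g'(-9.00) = 0.00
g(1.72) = 0.39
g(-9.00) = 7.00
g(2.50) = 0.16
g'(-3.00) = 0.54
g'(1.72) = -0.49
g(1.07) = 0.91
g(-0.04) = 4.20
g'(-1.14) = -0.97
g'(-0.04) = -5.14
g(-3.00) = 7.57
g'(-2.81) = 0.63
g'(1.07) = -1.25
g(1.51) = 0.51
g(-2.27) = 8.09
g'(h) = (-5*exp(h) - 7)*(6*exp(2*h) - exp(h))/(-3*exp(2*h) + exp(h) - 1)^2 - 5*exp(h)/(-3*exp(2*h) + exp(h) - 1)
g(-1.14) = 8.71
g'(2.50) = -0.18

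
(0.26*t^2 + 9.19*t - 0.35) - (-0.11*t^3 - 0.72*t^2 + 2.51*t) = 0.11*t^3 + 0.98*t^2 + 6.68*t - 0.35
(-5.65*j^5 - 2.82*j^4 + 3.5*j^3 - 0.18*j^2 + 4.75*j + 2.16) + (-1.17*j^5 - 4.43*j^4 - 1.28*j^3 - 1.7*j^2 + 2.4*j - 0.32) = -6.82*j^5 - 7.25*j^4 + 2.22*j^3 - 1.88*j^2 + 7.15*j + 1.84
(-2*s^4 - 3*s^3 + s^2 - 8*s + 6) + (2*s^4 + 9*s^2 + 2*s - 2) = -3*s^3 + 10*s^2 - 6*s + 4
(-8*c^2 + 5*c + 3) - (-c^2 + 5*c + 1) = 2 - 7*c^2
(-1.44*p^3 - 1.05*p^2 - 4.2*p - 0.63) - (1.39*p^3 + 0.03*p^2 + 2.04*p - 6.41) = -2.83*p^3 - 1.08*p^2 - 6.24*p + 5.78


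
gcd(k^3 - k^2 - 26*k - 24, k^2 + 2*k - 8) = k + 4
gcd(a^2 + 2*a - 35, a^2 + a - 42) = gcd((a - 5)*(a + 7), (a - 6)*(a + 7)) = a + 7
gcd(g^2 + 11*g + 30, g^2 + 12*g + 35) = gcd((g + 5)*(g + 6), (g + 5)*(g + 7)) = g + 5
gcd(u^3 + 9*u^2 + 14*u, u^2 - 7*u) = u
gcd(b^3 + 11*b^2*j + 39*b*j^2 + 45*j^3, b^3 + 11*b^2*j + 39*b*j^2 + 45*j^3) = b^3 + 11*b^2*j + 39*b*j^2 + 45*j^3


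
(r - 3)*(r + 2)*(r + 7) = r^3 + 6*r^2 - 13*r - 42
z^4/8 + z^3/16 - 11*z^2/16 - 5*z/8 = z*(z/4 + 1/2)*(z/2 + 1/2)*(z - 5/2)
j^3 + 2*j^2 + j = j*(j + 1)^2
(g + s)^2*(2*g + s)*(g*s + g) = 2*g^4*s + 2*g^4 + 5*g^3*s^2 + 5*g^3*s + 4*g^2*s^3 + 4*g^2*s^2 + g*s^4 + g*s^3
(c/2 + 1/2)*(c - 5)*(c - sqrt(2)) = c^3/2 - 2*c^2 - sqrt(2)*c^2/2 - 5*c/2 + 2*sqrt(2)*c + 5*sqrt(2)/2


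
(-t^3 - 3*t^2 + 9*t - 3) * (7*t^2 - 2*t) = -7*t^5 - 19*t^4 + 69*t^3 - 39*t^2 + 6*t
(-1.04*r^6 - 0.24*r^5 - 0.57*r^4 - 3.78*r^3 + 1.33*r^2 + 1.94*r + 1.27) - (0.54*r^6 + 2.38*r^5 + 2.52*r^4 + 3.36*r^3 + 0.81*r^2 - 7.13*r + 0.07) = -1.58*r^6 - 2.62*r^5 - 3.09*r^4 - 7.14*r^3 + 0.52*r^2 + 9.07*r + 1.2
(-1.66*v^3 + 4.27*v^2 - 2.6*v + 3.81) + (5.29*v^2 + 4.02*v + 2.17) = -1.66*v^3 + 9.56*v^2 + 1.42*v + 5.98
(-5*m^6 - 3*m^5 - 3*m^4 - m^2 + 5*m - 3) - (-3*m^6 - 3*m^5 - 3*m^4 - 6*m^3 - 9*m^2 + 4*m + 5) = -2*m^6 + 6*m^3 + 8*m^2 + m - 8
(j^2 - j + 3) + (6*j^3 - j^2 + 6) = 6*j^3 - j + 9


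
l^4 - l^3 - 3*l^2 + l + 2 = (l - 2)*(l - 1)*(l + 1)^2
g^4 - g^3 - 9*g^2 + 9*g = g*(g - 3)*(g - 1)*(g + 3)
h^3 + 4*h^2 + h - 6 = (h - 1)*(h + 2)*(h + 3)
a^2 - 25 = (a - 5)*(a + 5)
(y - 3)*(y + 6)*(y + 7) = y^3 + 10*y^2 + 3*y - 126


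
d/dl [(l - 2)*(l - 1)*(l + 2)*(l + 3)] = 4*l^3 + 6*l^2 - 14*l - 8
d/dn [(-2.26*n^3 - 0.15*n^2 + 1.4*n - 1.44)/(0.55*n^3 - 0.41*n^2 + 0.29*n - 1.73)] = (1.0091*n^4 - 2.8508*n^3 + 14.6359*n^2 - 0.6618*n - 2.0044)/(0.3025*n^6 - 0.451*n^5 + 0.4871*n^4 - 2.1408*n^3 + 1.5027*n^2 - 1.0034*n + 2.9929)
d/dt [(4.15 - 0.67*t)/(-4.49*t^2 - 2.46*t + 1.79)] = (-3.0083*t^2 + 37.267*t + 9.0097)/(20.1601*t^4 + 22.0908*t^3 - 10.0226*t^2 - 8.8068*t + 3.2041)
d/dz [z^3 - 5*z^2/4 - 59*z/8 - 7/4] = 3*z^2 - 5*z/2 - 59/8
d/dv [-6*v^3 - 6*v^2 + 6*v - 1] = -18*v^2 - 12*v + 6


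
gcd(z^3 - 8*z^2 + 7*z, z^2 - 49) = z - 7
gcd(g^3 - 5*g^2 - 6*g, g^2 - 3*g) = g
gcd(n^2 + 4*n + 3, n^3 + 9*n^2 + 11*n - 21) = n + 3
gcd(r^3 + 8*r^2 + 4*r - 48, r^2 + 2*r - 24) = r + 6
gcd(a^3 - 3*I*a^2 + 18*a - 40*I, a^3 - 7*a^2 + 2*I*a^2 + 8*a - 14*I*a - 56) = a^2 + 2*I*a + 8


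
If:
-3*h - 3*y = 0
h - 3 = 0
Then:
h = 3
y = -3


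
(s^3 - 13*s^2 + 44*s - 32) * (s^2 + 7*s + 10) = s^5 - 6*s^4 - 37*s^3 + 146*s^2 + 216*s - 320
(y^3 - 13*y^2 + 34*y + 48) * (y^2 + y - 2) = y^5 - 12*y^4 + 19*y^3 + 108*y^2 - 20*y - 96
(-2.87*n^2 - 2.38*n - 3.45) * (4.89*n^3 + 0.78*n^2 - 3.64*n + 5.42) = -14.0343*n^5 - 13.8768*n^4 - 8.2801*n^3 - 9.5832*n^2 - 0.341599999999998*n - 18.699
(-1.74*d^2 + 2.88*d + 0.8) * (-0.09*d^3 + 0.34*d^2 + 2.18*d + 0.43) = 0.1566*d^5 - 0.8508*d^4 - 2.886*d^3 + 5.8022*d^2 + 2.9824*d + 0.344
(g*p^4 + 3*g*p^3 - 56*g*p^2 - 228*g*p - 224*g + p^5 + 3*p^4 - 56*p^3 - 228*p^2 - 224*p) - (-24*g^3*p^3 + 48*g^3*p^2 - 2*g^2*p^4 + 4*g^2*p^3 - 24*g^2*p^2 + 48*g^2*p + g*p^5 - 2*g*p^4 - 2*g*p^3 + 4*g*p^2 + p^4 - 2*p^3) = 24*g^3*p^3 - 48*g^3*p^2 + 2*g^2*p^4 - 4*g^2*p^3 + 24*g^2*p^2 - 48*g^2*p - g*p^5 + 3*g*p^4 + 5*g*p^3 - 60*g*p^2 - 228*g*p - 224*g + p^5 + 2*p^4 - 54*p^3 - 228*p^2 - 224*p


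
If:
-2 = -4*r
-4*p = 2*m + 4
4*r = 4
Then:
No Solution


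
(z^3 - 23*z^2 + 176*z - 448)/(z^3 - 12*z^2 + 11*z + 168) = (z - 8)/(z + 3)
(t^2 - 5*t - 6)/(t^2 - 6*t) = (t + 1)/t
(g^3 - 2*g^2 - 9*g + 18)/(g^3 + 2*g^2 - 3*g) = (g^2 - 5*g + 6)/(g*(g - 1))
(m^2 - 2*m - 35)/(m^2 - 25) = (m - 7)/(m - 5)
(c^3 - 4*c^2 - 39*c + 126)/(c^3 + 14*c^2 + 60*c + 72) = (c^2 - 10*c + 21)/(c^2 + 8*c + 12)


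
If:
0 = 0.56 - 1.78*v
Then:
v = 0.31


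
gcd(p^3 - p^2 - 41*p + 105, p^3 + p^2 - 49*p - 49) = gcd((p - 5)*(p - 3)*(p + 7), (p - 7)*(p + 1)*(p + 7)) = p + 7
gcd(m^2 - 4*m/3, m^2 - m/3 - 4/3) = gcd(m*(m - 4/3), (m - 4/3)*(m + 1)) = m - 4/3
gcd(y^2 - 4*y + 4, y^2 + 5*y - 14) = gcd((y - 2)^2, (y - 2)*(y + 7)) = y - 2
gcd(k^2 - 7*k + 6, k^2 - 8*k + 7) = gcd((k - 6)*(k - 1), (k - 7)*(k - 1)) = k - 1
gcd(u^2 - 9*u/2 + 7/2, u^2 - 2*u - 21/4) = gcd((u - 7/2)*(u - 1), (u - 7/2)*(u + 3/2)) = u - 7/2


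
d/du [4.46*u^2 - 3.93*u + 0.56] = 8.92*u - 3.93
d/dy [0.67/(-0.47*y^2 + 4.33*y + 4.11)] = (0.6298*y - 2.9011)/(-0.47*y^2 + 4.33*y + 4.11)^2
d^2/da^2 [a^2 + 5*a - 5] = 2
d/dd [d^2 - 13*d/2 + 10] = 2*d - 13/2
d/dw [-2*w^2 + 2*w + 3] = 2 - 4*w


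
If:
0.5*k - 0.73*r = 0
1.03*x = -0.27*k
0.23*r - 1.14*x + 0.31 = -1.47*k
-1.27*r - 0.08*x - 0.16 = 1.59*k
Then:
No Solution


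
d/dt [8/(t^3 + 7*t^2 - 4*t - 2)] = 8*(-3*t^2 - 14*t + 4)/(t^3 + 7*t^2 - 4*t - 2)^2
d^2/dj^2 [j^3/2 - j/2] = 3*j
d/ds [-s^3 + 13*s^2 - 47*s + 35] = -3*s^2 + 26*s - 47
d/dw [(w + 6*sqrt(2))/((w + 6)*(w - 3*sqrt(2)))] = ((w + 6)*(w - 3*sqrt(2)) - (w + 6)*(w + 6*sqrt(2)) - (w - 3*sqrt(2))*(w + 6*sqrt(2)))/((w + 6)^2*(w - 3*sqrt(2))^2)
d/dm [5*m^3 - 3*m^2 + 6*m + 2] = 15*m^2 - 6*m + 6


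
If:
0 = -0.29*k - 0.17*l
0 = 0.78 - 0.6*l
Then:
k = -0.76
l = 1.30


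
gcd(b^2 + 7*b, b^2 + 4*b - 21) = b + 7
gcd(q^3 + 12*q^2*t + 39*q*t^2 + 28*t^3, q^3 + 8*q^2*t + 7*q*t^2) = q^2 + 8*q*t + 7*t^2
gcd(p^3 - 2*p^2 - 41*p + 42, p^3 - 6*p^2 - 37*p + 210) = p^2 - p - 42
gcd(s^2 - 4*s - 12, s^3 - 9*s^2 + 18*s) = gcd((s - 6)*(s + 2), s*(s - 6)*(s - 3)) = s - 6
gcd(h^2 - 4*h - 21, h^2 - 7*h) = h - 7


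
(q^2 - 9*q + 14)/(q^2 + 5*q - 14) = (q - 7)/(q + 7)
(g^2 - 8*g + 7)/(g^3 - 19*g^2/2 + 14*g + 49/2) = 2*(g - 1)/(2*g^2 - 5*g - 7)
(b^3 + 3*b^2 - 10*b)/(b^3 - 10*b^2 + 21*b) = (b^2 + 3*b - 10)/(b^2 - 10*b + 21)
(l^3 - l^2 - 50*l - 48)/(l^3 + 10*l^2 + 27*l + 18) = (l - 8)/(l + 3)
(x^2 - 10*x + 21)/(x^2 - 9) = (x - 7)/(x + 3)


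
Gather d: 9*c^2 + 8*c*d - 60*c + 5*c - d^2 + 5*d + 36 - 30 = 9*c^2 - 55*c - d^2 + d*(8*c + 5) + 6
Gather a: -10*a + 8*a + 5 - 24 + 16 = -2*a - 3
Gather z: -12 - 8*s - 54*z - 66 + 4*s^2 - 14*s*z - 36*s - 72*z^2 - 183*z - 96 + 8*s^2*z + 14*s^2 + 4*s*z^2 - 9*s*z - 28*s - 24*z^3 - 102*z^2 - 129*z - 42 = 18*s^2 - 72*s - 24*z^3 + z^2*(4*s - 174) + z*(8*s^2 - 23*s - 366) - 216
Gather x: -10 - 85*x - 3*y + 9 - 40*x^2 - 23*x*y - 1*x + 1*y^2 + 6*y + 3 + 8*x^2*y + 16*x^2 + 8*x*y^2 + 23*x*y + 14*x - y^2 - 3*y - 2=x^2*(8*y - 24) + x*(8*y^2 - 72)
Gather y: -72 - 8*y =-8*y - 72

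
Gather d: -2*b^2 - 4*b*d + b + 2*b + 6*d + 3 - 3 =-2*b^2 + 3*b + d*(6 - 4*b)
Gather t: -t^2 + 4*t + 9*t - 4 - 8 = -t^2 + 13*t - 12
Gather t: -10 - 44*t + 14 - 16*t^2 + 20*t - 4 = -16*t^2 - 24*t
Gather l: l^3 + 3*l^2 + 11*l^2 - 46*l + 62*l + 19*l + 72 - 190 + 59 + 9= l^3 + 14*l^2 + 35*l - 50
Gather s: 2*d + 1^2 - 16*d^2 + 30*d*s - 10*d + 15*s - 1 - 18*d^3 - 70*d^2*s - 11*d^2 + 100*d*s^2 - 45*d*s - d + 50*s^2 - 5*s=-18*d^3 - 27*d^2 - 9*d + s^2*(100*d + 50) + s*(-70*d^2 - 15*d + 10)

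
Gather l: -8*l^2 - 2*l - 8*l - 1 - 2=-8*l^2 - 10*l - 3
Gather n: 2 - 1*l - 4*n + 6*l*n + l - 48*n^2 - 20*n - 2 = -48*n^2 + n*(6*l - 24)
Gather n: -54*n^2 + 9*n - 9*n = -54*n^2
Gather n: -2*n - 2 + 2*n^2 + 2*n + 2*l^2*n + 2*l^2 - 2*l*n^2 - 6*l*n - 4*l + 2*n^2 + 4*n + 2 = 2*l^2 - 4*l + n^2*(4 - 2*l) + n*(2*l^2 - 6*l + 4)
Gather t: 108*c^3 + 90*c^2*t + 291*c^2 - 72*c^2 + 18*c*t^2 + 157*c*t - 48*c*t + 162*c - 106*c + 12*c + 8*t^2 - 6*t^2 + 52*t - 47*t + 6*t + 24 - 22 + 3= 108*c^3 + 219*c^2 + 68*c + t^2*(18*c + 2) + t*(90*c^2 + 109*c + 11) + 5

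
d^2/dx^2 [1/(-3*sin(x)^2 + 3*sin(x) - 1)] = 3*(12*sin(x)^4 - 9*sin(x)^3 - 19*sin(x)^2 + 19*sin(x) - 4)/(3*sin(x)^2 - 3*sin(x) + 1)^3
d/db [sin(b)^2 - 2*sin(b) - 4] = 2*(sin(b) - 1)*cos(b)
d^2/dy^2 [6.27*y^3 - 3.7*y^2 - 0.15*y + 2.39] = 37.62*y - 7.4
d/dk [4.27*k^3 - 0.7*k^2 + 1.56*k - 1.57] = 12.81*k^2 - 1.4*k + 1.56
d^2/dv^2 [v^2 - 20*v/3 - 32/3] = 2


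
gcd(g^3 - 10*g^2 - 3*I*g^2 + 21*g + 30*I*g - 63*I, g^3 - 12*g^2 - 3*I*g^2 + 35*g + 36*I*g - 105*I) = g^2 + g*(-7 - 3*I) + 21*I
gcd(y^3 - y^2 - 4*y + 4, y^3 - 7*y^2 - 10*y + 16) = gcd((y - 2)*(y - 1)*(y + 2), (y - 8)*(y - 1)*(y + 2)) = y^2 + y - 2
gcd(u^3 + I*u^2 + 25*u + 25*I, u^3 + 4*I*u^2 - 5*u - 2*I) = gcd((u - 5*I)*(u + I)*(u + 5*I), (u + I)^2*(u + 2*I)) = u + I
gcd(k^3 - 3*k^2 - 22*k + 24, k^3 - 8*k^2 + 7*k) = k - 1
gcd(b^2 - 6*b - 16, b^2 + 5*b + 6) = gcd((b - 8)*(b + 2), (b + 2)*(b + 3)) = b + 2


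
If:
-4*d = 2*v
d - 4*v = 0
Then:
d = 0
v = 0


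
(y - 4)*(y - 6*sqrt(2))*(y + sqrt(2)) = y^3 - 5*sqrt(2)*y^2 - 4*y^2 - 12*y + 20*sqrt(2)*y + 48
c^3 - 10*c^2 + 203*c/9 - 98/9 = (c - 7)*(c - 7/3)*(c - 2/3)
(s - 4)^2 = s^2 - 8*s + 16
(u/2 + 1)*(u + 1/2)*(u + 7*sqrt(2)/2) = u^3/2 + 5*u^2/4 + 7*sqrt(2)*u^2/4 + u/2 + 35*sqrt(2)*u/8 + 7*sqrt(2)/4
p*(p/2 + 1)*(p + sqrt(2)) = p^3/2 + sqrt(2)*p^2/2 + p^2 + sqrt(2)*p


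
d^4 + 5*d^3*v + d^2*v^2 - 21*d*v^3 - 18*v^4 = (d - 2*v)*(d + v)*(d + 3*v)^2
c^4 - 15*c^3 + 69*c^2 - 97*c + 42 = (c - 7)*(c - 6)*(c - 1)^2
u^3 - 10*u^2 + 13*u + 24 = (u - 8)*(u - 3)*(u + 1)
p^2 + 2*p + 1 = (p + 1)^2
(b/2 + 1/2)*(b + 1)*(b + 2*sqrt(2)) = b^3/2 + b^2 + sqrt(2)*b^2 + b/2 + 2*sqrt(2)*b + sqrt(2)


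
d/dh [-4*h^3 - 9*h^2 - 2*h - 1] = -12*h^2 - 18*h - 2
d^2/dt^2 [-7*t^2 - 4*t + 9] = -14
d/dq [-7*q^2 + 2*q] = 2 - 14*q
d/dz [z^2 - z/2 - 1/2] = 2*z - 1/2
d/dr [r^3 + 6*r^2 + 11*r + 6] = 3*r^2 + 12*r + 11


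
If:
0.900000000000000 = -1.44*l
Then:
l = -0.62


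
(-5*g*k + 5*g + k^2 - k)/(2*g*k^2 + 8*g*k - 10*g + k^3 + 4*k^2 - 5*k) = (-5*g + k)/(2*g*k + 10*g + k^2 + 5*k)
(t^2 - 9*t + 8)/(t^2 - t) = (t - 8)/t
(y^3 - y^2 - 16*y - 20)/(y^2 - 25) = (y^2 + 4*y + 4)/(y + 5)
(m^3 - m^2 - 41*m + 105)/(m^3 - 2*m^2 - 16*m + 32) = (m^3 - m^2 - 41*m + 105)/(m^3 - 2*m^2 - 16*m + 32)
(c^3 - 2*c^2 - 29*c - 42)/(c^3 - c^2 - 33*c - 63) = (c + 2)/(c + 3)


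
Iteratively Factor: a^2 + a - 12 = (a - 3)*(a + 4)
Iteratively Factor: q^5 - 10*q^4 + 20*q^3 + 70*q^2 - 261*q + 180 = (q - 3)*(q^4 - 7*q^3 - q^2 + 67*q - 60) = (q - 3)*(q - 1)*(q^3 - 6*q^2 - 7*q + 60) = (q - 3)*(q - 1)*(q + 3)*(q^2 - 9*q + 20) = (q - 5)*(q - 3)*(q - 1)*(q + 3)*(q - 4)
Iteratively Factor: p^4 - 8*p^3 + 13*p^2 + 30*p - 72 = (p + 2)*(p^3 - 10*p^2 + 33*p - 36) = (p - 4)*(p + 2)*(p^2 - 6*p + 9) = (p - 4)*(p - 3)*(p + 2)*(p - 3)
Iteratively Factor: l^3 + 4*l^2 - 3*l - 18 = (l + 3)*(l^2 + l - 6) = (l + 3)^2*(l - 2)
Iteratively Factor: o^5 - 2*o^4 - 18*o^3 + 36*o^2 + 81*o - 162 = (o - 3)*(o^4 + o^3 - 15*o^2 - 9*o + 54) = (o - 3)*(o + 3)*(o^3 - 2*o^2 - 9*o + 18) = (o - 3)*(o + 3)^2*(o^2 - 5*o + 6) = (o - 3)*(o - 2)*(o + 3)^2*(o - 3)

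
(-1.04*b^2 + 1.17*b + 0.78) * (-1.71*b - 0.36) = 1.7784*b^3 - 1.6263*b^2 - 1.755*b - 0.2808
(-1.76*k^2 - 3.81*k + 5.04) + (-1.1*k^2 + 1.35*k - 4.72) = -2.86*k^2 - 2.46*k + 0.32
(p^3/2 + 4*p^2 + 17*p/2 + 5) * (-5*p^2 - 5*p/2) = -5*p^5/2 - 85*p^4/4 - 105*p^3/2 - 185*p^2/4 - 25*p/2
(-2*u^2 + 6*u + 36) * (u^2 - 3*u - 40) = -2*u^4 + 12*u^3 + 98*u^2 - 348*u - 1440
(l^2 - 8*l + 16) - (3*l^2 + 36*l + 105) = -2*l^2 - 44*l - 89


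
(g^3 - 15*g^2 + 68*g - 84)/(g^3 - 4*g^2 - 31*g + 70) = (g - 6)/(g + 5)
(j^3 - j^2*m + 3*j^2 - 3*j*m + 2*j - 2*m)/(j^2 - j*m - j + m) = (j^2 + 3*j + 2)/(j - 1)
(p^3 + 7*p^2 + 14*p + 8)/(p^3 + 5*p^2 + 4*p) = (p + 2)/p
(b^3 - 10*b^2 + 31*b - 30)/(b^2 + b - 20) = (b^3 - 10*b^2 + 31*b - 30)/(b^2 + b - 20)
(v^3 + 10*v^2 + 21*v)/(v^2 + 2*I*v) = (v^2 + 10*v + 21)/(v + 2*I)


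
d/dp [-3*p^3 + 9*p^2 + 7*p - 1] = -9*p^2 + 18*p + 7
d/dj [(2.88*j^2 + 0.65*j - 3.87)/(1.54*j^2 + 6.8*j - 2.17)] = (18.583*j^2 - 0.579599999999997*j + 24.9055)/(2.3716*j^4 + 20.944*j^3 + 39.5564*j^2 - 29.512*j + 4.7089)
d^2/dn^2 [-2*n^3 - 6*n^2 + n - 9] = -12*n - 12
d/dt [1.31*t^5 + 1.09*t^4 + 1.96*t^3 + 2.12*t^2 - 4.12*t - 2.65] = 6.55*t^4 + 4.36*t^3 + 5.88*t^2 + 4.24*t - 4.12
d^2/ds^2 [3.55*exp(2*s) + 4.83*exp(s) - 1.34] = (14.2*exp(s) + 4.83)*exp(s)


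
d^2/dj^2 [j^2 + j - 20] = 2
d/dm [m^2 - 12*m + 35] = 2*m - 12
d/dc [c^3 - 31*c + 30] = 3*c^2 - 31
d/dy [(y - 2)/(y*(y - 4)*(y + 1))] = (-2*y^3 + 9*y^2 - 12*y - 8)/(y^2*(y^4 - 6*y^3 + y^2 + 24*y + 16))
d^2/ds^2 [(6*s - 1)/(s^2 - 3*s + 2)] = 2*((19 - 18*s)*(s^2 - 3*s + 2) + (2*s - 3)^2*(6*s - 1))/(s^2 - 3*s + 2)^3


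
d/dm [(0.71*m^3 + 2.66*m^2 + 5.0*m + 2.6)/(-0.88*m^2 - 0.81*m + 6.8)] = (-0.6248*m^4 - 1.1502*m^3 + 16.7294*m^2 + 40.752*m + 36.106)/(0.7744*m^4 + 1.4256*m^3 - 11.3119*m^2 - 11.016*m + 46.24)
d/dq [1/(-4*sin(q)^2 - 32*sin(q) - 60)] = (sin(q) + 4)*cos(q)/(2*(sin(q)^2 + 8*sin(q) + 15)^2)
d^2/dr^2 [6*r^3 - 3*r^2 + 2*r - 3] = 36*r - 6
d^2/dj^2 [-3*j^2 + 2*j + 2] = -6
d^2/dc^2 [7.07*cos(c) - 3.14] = -7.07*cos(c)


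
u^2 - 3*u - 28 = (u - 7)*(u + 4)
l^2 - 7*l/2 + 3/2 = (l - 3)*(l - 1/2)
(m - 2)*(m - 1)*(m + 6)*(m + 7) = m^4 + 10*m^3 + 5*m^2 - 100*m + 84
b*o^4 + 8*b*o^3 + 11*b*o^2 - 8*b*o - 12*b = (o - 1)*(o + 2)*(o + 6)*(b*o + b)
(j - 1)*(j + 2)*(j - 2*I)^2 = j^4 + j^3 - 4*I*j^3 - 6*j^2 - 4*I*j^2 - 4*j + 8*I*j + 8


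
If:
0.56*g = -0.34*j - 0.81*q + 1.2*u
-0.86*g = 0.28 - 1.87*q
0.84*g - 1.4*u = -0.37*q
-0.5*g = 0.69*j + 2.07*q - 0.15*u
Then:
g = -0.13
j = -0.19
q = 0.09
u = -0.05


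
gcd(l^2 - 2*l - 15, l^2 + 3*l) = l + 3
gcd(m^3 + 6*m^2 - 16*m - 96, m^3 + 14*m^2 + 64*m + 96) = m^2 + 10*m + 24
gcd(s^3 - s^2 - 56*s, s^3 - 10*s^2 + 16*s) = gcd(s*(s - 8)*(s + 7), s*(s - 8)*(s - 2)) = s^2 - 8*s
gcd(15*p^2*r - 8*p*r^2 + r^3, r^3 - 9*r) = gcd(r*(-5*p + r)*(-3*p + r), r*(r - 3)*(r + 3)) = r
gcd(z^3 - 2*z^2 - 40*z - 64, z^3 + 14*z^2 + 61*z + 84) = z + 4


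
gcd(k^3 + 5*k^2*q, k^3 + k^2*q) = k^2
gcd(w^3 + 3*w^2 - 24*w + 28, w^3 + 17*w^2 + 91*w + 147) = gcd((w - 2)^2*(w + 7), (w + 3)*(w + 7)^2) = w + 7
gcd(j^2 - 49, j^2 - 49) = j^2 - 49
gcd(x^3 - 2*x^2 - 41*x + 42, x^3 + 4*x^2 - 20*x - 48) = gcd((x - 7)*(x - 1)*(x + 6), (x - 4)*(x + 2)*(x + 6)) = x + 6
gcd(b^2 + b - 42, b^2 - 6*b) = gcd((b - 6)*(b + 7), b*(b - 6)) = b - 6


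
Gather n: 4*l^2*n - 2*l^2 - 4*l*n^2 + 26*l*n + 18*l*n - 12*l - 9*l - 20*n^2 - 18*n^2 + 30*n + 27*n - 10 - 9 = -2*l^2 - 21*l + n^2*(-4*l - 38) + n*(4*l^2 + 44*l + 57) - 19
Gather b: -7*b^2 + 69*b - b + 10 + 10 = -7*b^2 + 68*b + 20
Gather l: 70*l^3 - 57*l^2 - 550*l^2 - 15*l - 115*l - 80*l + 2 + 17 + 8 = 70*l^3 - 607*l^2 - 210*l + 27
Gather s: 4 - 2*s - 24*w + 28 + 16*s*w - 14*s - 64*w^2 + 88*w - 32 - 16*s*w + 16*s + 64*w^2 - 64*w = 0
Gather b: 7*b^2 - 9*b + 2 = 7*b^2 - 9*b + 2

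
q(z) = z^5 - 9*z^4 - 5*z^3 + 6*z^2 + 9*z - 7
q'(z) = 5*z^4 - 36*z^3 - 15*z^2 + 12*z + 9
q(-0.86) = -12.52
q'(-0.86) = 13.22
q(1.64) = -51.40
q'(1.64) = -134.29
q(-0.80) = -11.81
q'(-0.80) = 10.28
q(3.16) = -658.74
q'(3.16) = -740.26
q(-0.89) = -12.94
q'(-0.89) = 14.95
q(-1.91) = -112.66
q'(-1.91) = 248.75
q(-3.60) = -1844.68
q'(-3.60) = 2290.82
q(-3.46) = -1544.96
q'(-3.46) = 1995.68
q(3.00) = -547.00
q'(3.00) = -657.00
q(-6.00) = -18205.00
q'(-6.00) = 13653.00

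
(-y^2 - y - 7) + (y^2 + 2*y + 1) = y - 6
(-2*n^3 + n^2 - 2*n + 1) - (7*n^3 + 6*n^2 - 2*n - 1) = -9*n^3 - 5*n^2 + 2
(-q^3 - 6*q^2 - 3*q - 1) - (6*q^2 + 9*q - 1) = -q^3 - 12*q^2 - 12*q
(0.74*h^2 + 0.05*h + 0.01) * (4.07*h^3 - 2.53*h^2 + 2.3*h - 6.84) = 3.0118*h^5 - 1.6687*h^4 + 1.6162*h^3 - 4.9719*h^2 - 0.319*h - 0.0684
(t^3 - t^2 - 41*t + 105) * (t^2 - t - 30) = t^5 - 2*t^4 - 70*t^3 + 176*t^2 + 1125*t - 3150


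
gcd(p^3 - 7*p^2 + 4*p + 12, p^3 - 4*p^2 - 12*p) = p - 6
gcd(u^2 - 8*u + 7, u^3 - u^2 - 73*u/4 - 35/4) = 1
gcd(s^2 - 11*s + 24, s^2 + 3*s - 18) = s - 3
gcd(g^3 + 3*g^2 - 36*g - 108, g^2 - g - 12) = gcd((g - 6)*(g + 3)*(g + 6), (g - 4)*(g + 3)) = g + 3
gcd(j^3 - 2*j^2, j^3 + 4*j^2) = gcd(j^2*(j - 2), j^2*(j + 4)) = j^2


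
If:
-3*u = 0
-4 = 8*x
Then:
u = 0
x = -1/2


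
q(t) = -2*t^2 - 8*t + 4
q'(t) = -4*t - 8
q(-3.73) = 6.01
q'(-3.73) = 6.92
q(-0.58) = 7.97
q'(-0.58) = -5.68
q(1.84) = -17.49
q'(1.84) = -15.36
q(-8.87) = -82.39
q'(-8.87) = 27.48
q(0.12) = 3.01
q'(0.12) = -8.48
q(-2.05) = 12.00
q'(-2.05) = 0.20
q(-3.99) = 4.08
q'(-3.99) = 7.96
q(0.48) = -0.30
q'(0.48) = -9.92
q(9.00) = -230.00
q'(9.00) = -44.00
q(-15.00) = -326.00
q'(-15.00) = 52.00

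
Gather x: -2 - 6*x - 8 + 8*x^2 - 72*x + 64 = 8*x^2 - 78*x + 54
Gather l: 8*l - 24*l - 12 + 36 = 24 - 16*l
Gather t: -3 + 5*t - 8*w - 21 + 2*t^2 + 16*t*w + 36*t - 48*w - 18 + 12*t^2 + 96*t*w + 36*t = 14*t^2 + t*(112*w + 77) - 56*w - 42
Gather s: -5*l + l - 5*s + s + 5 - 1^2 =-4*l - 4*s + 4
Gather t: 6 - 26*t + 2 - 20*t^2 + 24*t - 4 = -20*t^2 - 2*t + 4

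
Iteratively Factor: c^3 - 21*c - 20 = (c + 1)*(c^2 - c - 20) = (c - 5)*(c + 1)*(c + 4)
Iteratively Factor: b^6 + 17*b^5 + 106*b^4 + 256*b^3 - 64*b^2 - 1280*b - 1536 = (b + 3)*(b^5 + 14*b^4 + 64*b^3 + 64*b^2 - 256*b - 512) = (b - 2)*(b + 3)*(b^4 + 16*b^3 + 96*b^2 + 256*b + 256) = (b - 2)*(b + 3)*(b + 4)*(b^3 + 12*b^2 + 48*b + 64) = (b - 2)*(b + 3)*(b + 4)^2*(b^2 + 8*b + 16) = (b - 2)*(b + 3)*(b + 4)^3*(b + 4)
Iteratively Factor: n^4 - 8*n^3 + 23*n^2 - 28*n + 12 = (n - 1)*(n^3 - 7*n^2 + 16*n - 12) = (n - 2)*(n - 1)*(n^2 - 5*n + 6) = (n - 2)^2*(n - 1)*(n - 3)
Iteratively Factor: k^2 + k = (k)*(k + 1)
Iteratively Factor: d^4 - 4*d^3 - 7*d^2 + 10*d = (d + 2)*(d^3 - 6*d^2 + 5*d) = (d - 5)*(d + 2)*(d^2 - d) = d*(d - 5)*(d + 2)*(d - 1)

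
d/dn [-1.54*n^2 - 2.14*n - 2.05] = -3.08*n - 2.14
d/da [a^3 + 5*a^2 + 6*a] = 3*a^2 + 10*a + 6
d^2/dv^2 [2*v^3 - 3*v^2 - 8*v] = 12*v - 6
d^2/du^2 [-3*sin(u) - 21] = 3*sin(u)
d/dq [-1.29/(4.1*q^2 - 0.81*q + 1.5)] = (10.578*q - 1.0449)/(4.1*q^2 - 0.81*q + 1.5)^2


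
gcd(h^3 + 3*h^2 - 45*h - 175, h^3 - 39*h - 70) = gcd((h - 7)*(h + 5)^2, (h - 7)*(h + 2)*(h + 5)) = h^2 - 2*h - 35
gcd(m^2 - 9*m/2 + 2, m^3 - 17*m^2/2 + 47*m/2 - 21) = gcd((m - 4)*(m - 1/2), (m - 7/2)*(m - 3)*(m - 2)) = 1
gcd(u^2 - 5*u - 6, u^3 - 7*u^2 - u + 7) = u + 1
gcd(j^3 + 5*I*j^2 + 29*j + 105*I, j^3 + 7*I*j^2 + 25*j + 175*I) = j^2 + 2*I*j + 35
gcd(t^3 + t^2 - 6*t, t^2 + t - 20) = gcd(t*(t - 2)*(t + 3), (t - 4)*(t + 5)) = 1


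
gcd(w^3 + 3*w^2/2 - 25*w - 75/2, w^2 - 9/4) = w + 3/2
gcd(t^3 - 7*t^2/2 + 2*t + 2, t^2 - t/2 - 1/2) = t + 1/2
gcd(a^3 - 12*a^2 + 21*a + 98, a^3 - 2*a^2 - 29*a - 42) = a^2 - 5*a - 14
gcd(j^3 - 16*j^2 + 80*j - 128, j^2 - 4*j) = j - 4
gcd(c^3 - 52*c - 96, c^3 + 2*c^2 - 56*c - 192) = c^2 - 2*c - 48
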